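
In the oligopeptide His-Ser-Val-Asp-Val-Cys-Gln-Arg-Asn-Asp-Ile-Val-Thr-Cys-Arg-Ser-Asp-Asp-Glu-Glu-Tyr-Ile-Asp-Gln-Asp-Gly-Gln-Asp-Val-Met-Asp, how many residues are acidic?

10

The acidic residues are Asp (D) and Glu (E), whose side chains end in a carboxylate group.
Matching residues: Asp4, Asp10, Asp17, Asp18, Glu19, Glu20, Asp23, Asp25, Asp28, Asp31.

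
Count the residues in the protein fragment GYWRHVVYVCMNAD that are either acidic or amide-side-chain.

Acidic: D, E. Amide-side-chain: N, Q.
Acidic residues here: D14 (1).
Amide-side-chain residues here: N12 (1).
The two groups share no amino acid, so total = 1 + 1 = 2.

2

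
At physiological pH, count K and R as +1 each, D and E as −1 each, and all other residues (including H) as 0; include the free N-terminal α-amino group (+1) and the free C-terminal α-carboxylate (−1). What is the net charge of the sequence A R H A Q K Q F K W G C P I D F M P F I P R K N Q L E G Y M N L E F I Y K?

Positive (K, R): R2, K6, K9, R22, K23, K37 → +6.
Negative (D, E): D15, E27, E33 → −3.
The N-terminus (+1) and C-terminus (−1) cancel.
Net charge = (+6) + (−3) = +3.

+3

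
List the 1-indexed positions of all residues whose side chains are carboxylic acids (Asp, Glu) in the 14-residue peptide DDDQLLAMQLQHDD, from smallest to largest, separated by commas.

Matching residues: D1, D2, D3, D13, D14.

1, 2, 3, 13, 14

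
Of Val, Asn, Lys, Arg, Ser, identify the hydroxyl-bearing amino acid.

Serine (S), threonine (T), and tyrosine (Y) each carry a hydroxyl group on the side chain.
Of the listed options, only Ser belongs to this group.

Ser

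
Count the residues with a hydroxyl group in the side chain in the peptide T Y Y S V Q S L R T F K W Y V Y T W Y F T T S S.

14

S, T, and Y are the three residues with a side-chain hydroxyl.
Matching residues: T1, Y2, Y3, S4, S7, T10, Y14, Y16, T17, Y19, T21, T22, S23, S24.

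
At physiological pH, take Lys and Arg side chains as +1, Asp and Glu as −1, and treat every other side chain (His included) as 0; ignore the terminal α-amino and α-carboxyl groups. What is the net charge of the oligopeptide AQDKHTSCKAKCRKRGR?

Positive (K, R): K4, K9, K11, R13, K14, R15, R17 → +7.
Negative (D, E): D3 → −1.
Net charge = (+7) + (−1) = +6.

+6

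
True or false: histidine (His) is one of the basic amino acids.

Lysine (K), arginine (R), and histidine (H) have basic, nitrogen-containing side chains.
Histidine is in this group.

True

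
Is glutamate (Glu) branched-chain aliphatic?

V, L, and I make up the branched-chain aliphatic group.
Glutamate is not in this group.

No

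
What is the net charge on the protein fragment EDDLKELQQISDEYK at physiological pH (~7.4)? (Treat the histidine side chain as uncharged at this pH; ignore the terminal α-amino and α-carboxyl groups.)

Near pH 7.4, K and R contribute +1 each, D and E contribute −1 each, and every other side chain (His included, as stated) is uncharged.
Positive (K, R): K5, K15 → +2.
Negative (D, E): E1, D2, D3, E6, D12, E13 → −6.
Net charge = (+2) + (−6) = −4.

-4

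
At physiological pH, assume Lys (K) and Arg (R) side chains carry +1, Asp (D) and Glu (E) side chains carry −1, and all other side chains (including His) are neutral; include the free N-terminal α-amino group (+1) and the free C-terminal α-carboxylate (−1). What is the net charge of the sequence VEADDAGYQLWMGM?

Positive (K, R): none → +0.
Negative (D, E): E2, D4, D5 → −3.
The N-terminus (+1) and C-terminus (−1) cancel.
Net charge = (+0) + (−3) = −3.

-3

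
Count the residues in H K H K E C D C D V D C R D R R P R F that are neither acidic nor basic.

6

Acidic: D, E. Basic: K, R, H. All other residues are neither.
Matching residues: C6, C8, V10, C12, P17, F19.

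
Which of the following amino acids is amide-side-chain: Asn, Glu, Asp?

The amide-side-chain residues are Asn (N) and Gln (Q).
Of the listed options, only Asn belongs to this group.

Asn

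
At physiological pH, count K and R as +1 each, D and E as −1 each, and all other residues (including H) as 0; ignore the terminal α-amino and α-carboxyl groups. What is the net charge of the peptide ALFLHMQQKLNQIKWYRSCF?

+3

Positive (K, R): K9, K14, R17 → +3.
Negative (D, E): none → −0.
Net charge = (+3) + (−0) = +3.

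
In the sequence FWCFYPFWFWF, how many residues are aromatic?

9

The aromatic amino acids are Phe (F, benzyl), Trp (W, indole), and Tyr (Y, phenol).
Matching residues: F1, W2, F4, Y5, F7, W8, F9, W10, F11.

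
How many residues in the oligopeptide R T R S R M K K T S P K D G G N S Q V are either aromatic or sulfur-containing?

Aromatic: F, W, Y. Sulfur-containing: C, M.
Aromatic residues here: none (0).
Sulfur-containing residues here: M6 (1).
The two groups share no amino acid, so total = 0 + 1 = 1.

1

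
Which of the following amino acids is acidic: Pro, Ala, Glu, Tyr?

Glu

Aspartate (D) and glutamate (E) have carboxylic-acid side chains and are the acidic amino acids.
Of the listed options, only Glu belongs to this group.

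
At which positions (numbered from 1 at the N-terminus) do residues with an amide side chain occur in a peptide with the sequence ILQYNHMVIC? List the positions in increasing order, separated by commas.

The amide-side-chain residues are Asn (N) and Gln (Q).
Matching residues: Q3, N5.

3, 5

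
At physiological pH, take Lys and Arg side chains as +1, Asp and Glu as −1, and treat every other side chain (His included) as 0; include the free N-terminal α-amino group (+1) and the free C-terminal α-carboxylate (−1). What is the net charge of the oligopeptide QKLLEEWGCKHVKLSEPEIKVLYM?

Positive (K, R): K2, K10, K13, K20 → +4.
Negative (D, E): E5, E6, E16, E18 → −4.
The N-terminus (+1) and C-terminus (−1) cancel.
Net charge = (+4) + (−4) = 0.

0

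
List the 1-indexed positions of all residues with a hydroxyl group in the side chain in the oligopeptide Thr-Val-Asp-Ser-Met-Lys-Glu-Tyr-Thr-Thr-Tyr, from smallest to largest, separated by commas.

S, T, and Y are the three residues with a side-chain hydroxyl.
Matching residues: Thr1, Ser4, Tyr8, Thr9, Thr10, Tyr11.

1, 4, 8, 9, 10, 11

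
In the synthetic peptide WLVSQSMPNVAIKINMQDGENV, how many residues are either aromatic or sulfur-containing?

3

Aromatic: F, W, Y. Sulfur-containing: C, M.
Aromatic residues here: W1 (1).
Sulfur-containing residues here: M7, M16 (2).
The two groups share no amino acid, so total = 1 + 2 = 3.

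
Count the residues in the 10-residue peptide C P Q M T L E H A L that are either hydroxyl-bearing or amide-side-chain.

2

Hydroxyl-bearing: S, T, Y. Amide-side-chain: N, Q.
Hydroxyl-bearing residues here: T5 (1).
Amide-side-chain residues here: Q3 (1).
The two groups share no amino acid, so total = 1 + 1 = 2.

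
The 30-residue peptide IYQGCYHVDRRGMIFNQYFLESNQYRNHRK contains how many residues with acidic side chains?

Aspartate (D) and glutamate (E) have carboxylic-acid side chains and are the acidic amino acids.
Matching residues: D9, E21.

2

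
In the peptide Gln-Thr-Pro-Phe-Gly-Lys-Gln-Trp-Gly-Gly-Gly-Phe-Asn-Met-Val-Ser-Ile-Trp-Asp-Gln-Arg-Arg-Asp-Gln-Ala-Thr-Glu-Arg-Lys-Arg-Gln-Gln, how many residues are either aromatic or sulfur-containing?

5

Aromatic: F, W, Y. Sulfur-containing: C, M.
Aromatic residues here: Phe4, Trp8, Phe12, Trp18 (4).
Sulfur-containing residues here: Met14 (1).
The two groups share no amino acid, so total = 4 + 1 = 5.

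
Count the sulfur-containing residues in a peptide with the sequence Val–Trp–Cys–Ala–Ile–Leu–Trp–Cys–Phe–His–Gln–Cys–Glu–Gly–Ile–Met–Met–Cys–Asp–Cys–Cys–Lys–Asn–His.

Only Cys (C) and Met (M) have a sulfur atom in the side chain.
Matching residues: Cys3, Cys8, Cys12, Met16, Met17, Cys18, Cys20, Cys21.

8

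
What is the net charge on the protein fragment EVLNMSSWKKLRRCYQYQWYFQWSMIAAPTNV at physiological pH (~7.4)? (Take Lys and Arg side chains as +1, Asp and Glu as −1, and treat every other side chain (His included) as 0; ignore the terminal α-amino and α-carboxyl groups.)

+3

Positive (K, R): K9, K10, R12, R13 → +4.
Negative (D, E): E1 → −1.
Net charge = (+4) + (−1) = +3.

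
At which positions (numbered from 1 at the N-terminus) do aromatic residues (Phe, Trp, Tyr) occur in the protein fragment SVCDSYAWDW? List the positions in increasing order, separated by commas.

6, 8, 10

Matching residues: Y6, W8, W10.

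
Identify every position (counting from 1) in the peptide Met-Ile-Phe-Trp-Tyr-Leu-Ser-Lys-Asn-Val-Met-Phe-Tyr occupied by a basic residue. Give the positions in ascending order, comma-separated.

Lysine (K), arginine (R), and histidine (H) have basic, nitrogen-containing side chains.
Matching residues: Lys8.

8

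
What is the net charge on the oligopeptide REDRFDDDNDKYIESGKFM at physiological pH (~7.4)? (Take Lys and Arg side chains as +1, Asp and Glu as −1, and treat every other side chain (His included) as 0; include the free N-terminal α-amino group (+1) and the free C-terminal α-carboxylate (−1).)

-3

Positive (K, R): R1, R4, K11, K17 → +4.
Negative (D, E): E2, D3, D6, D7, D8, D10, E14 → −7.
The N-terminus (+1) and C-terminus (−1) cancel.
Net charge = (+4) + (−7) = −3.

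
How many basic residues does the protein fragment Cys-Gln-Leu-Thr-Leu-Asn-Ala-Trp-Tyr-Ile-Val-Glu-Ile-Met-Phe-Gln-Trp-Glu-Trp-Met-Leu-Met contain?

The basic amino acids are Lys (K), Arg (R), and His (H).
None of the 22 residues belong to this group.

0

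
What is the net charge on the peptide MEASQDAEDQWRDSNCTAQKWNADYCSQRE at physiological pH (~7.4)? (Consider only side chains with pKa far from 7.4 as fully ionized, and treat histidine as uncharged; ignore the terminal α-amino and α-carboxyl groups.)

-4

At pH ~7.4 the Lys and Arg side chains are protonated (+1), the Asp and Glu side chains are deprotonated (−1), and with His taken as neutral all other side chains carry no charge.
Positive (K, R): R12, K20, R29 → +3.
Negative (D, E): E2, D6, E8, D9, D13, D24, E30 → −7.
Net charge = (+3) + (−7) = −4.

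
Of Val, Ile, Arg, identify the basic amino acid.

Arg

The basic amino acids are Lys (K), Arg (R), and His (H).
Of the listed options, only Arg belongs to this group.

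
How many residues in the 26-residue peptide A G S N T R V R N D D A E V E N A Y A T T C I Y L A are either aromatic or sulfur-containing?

3

Aromatic: F, W, Y. Sulfur-containing: C, M.
Aromatic residues here: Y18, Y24 (2).
Sulfur-containing residues here: C22 (1).
The two groups share no amino acid, so total = 2 + 1 = 3.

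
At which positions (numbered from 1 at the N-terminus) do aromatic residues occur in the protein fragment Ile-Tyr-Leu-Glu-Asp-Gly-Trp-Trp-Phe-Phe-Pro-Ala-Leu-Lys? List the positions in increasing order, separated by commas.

2, 7, 8, 9, 10

Phenylalanine (F), tryptophan (W), and tyrosine (Y) have aromatic ring side chains.
Matching residues: Tyr2, Trp7, Trp8, Phe9, Phe10.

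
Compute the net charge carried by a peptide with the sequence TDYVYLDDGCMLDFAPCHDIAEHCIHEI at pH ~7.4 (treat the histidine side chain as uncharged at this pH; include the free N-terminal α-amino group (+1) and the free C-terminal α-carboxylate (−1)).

-7

At pH ~7.4 the Lys and Arg side chains are protonated (+1), the Asp and Glu side chains are deprotonated (−1), and with His taken as neutral all other side chains carry no charge.
Positive (K, R): none → +0.
Negative (D, E): D2, D7, D8, D13, D19, E22, E27 → −7.
The N-terminus (+1) and C-terminus (−1) cancel.
Net charge = (+0) + (−7) = −7.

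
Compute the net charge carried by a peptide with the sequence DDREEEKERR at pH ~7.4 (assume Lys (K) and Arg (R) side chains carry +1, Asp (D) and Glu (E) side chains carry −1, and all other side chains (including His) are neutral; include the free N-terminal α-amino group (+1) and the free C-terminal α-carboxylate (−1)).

Positive (K, R): R3, K7, R9, R10 → +4.
Negative (D, E): D1, D2, E4, E5, E6, E8 → −6.
The N-terminus (+1) and C-terminus (−1) cancel.
Net charge = (+4) + (−6) = −2.

-2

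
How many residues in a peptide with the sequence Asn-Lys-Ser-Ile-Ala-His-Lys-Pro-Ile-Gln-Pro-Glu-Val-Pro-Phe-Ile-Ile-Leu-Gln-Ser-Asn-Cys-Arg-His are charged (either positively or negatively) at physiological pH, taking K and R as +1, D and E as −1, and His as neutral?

Charged side chains at pH ~7.4: K, R (positive); D, E (negative).
Matching residues: Lys2, Lys7, Glu12, Arg23.

4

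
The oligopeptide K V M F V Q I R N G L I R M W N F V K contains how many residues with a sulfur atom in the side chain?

2

Only Cys (C) and Met (M) have a sulfur atom in the side chain.
Matching residues: M3, M14.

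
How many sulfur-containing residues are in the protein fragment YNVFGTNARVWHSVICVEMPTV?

2

Cysteine (C, thiol) and methionine (M, thioether) are the two sulfur-containing amino acids.
Matching residues: C16, M19.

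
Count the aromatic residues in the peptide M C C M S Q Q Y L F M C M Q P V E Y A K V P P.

3

Phenylalanine (F), tryptophan (W), and tyrosine (Y) have aromatic ring side chains.
Matching residues: Y8, F10, Y18.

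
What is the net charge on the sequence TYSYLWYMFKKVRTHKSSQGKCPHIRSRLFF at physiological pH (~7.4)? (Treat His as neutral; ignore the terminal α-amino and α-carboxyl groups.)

The side chains ionized at physiological pH are Lys/Arg (+1) and Asp/Glu (−1); with His treated as neutral, nothing else contributes.
Positive (K, R): K10, K11, R13, K16, K21, R26, R28 → +7.
Negative (D, E): none → −0.
Net charge = (+7) + (−0) = +7.

+7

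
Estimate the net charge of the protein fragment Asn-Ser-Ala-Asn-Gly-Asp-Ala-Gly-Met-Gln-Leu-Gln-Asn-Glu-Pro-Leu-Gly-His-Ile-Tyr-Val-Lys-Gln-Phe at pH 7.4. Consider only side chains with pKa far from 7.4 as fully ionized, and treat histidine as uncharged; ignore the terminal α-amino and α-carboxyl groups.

The side chains ionized at physiological pH are Lys/Arg (+1) and Asp/Glu (−1); with His treated as neutral, nothing else contributes.
Positive (K, R): Lys22 → +1.
Negative (D, E): Asp6, Glu14 → −2.
Net charge = (+1) + (−2) = −1.

-1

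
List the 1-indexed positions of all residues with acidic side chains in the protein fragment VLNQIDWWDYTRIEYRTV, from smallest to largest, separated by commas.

The acidic residues are Asp (D) and Glu (E), whose side chains end in a carboxylate group.
Matching residues: D6, D9, E14.

6, 9, 14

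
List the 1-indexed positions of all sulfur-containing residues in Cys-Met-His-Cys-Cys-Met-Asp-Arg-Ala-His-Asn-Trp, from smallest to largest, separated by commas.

The sulfur-bearing residues are cysteine (–SH) and methionine (–S–CH₃).
Matching residues: Cys1, Met2, Cys4, Cys5, Met6.

1, 2, 4, 5, 6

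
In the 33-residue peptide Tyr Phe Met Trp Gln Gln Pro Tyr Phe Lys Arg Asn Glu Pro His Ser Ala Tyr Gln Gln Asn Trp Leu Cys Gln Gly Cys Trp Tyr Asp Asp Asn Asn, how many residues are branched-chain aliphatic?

Valine (V), leucine (L), and isoleucine (I) are the branched-chain amino acids.
Matching residues: Leu23.

1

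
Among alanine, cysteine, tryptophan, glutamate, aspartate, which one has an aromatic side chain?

tryptophan

Phenylalanine (F), tryptophan (W), and tyrosine (Y) have aromatic ring side chains.
Of the listed options, only tryptophan belongs to this group.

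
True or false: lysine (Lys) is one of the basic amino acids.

K, R, and H are the three residues with basic side chains (ε-amine, guanidinium, and imidazole respectively).
Lysine is in this group.

True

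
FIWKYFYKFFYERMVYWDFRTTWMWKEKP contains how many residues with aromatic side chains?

13

F, W, and Y each carry an aromatic ring on the side chain.
Matching residues: F1, W3, Y5, F6, Y7, F9, F10, Y11, Y16, W17, F19, W23, W25.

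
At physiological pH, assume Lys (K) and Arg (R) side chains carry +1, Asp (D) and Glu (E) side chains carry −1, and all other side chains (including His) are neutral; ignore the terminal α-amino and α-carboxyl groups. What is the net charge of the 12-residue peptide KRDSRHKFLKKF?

+5

Positive (K, R): K1, R2, R5, K7, K10, K11 → +6.
Negative (D, E): D3 → −1.
Net charge = (+6) + (−1) = +5.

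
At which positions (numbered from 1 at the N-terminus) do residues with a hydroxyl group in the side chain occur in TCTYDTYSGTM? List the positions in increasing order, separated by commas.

S, T, and Y are the three residues with a side-chain hydroxyl.
Matching residues: T1, T3, Y4, T6, Y7, S8, T10.

1, 3, 4, 6, 7, 8, 10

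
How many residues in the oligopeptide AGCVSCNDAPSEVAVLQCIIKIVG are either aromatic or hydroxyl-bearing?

Aromatic: F, W, Y. Hydroxyl-bearing: S, T, Y.
Aromatic residues here: none (0).
Hydroxyl-bearing residues here: S5, S11 (2).
(Y belongs to both groups, but none appear in this sequence.) Total = 0 + 2 = 2.

2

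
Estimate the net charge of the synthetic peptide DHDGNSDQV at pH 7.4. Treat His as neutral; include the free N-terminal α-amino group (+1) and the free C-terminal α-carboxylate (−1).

-3

The side chains ionized at physiological pH are Lys/Arg (+1) and Asp/Glu (−1); with His treated as neutral, nothing else contributes.
Positive (K, R): none → +0.
Negative (D, E): D1, D3, D7 → −3.
The N-terminus (+1) and C-terminus (−1) cancel.
Net charge = (+0) + (−3) = −3.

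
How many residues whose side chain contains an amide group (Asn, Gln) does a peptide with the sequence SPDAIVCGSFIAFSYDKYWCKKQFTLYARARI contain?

Matching residues: Q23.

1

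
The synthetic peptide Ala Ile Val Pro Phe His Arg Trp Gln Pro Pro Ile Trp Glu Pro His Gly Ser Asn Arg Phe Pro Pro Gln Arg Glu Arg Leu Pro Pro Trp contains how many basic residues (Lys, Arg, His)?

6

Matching residues: His6, Arg7, His16, Arg20, Arg25, Arg27.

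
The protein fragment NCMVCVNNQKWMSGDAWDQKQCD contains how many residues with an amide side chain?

6

The amide-side-chain residues are Asn (N) and Gln (Q).
Matching residues: N1, N7, N8, Q9, Q19, Q21.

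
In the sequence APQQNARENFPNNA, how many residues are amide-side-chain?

6

Asparagine (N) and glutamine (Q) have uncharged amide side chains.
Matching residues: Q3, Q4, N5, N9, N12, N13.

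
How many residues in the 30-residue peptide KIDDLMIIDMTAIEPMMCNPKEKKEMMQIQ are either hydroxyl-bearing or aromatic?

Hydroxyl-bearing: S, T, Y. Aromatic: F, W, Y.
Hydroxyl-bearing residues here: T11 (1).
Aromatic residues here: none (0).
(Y belongs to both groups, but none appear in this sequence.) Total = 1 + 0 = 1.

1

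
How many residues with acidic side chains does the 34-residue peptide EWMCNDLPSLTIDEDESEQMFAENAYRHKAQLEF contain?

9

Aspartate (D) and glutamate (E) have carboxylic-acid side chains and are the acidic amino acids.
Matching residues: E1, D6, D13, E14, D15, E16, E18, E23, E33.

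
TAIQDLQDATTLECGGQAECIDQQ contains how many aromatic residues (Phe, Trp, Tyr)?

None of the 24 residues belong to this group.

0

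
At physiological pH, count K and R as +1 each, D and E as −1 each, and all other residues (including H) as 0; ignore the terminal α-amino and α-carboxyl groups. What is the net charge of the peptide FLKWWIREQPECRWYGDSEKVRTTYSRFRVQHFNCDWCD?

Positive (K, R): K3, R7, R13, K20, R22, R27, R29 → +7.
Negative (D, E): E8, E11, D17, E19, D36, D39 → −6.
Net charge = (+7) + (−6) = +1.

+1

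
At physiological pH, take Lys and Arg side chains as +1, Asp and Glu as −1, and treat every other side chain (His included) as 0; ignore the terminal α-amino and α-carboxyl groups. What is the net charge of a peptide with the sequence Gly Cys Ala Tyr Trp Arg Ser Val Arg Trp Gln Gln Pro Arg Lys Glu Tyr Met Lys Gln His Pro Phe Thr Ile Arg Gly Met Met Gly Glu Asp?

+3

Positive (K, R): Arg6, Arg9, Arg14, Lys15, Lys19, Arg26 → +6.
Negative (D, E): Glu16, Glu31, Asp32 → −3.
Net charge = (+6) + (−3) = +3.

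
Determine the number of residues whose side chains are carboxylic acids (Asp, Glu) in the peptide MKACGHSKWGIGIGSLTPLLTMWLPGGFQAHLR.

0

None of the 33 residues belong to this group.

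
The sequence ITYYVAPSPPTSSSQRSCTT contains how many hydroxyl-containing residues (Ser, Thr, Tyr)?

Matching residues: T2, Y3, Y4, S8, T11, S12, S13, S14, S17, T19, T20.

11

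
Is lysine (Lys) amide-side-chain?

No

Asparagine (N) and glutamine (Q) have uncharged amide side chains.
Lysine is not in this group.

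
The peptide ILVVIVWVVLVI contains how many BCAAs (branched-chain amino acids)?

11

The BCAAs are Val, Leu, and Ile — aliphatic side chains with a branch point.
Matching residues: I1, L2, V3, V4, I5, V6, V8, V9, L10, V11, I12.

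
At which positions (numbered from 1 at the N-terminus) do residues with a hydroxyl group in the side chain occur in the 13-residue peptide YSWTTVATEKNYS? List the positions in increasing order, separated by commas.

Serine (S), threonine (T), and tyrosine (Y) each carry a hydroxyl group on the side chain.
Matching residues: Y1, S2, T4, T5, T8, Y12, S13.

1, 2, 4, 5, 8, 12, 13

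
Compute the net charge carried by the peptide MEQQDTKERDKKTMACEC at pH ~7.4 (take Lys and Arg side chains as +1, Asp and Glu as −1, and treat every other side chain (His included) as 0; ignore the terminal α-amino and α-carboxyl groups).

-1

Positive (K, R): K7, R9, K11, K12 → +4.
Negative (D, E): E2, D5, E8, D10, E17 → −5.
Net charge = (+4) + (−5) = −1.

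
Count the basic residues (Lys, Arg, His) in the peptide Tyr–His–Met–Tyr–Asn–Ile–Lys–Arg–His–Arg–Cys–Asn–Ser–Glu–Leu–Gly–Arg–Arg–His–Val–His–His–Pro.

Matching residues: His2, Lys7, Arg8, His9, Arg10, Arg17, Arg18, His19, His21, His22.

10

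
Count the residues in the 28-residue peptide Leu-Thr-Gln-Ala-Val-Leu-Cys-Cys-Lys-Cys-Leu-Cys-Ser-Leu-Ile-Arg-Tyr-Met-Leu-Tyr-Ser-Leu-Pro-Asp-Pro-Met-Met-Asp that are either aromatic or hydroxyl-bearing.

5

Aromatic: F, W, Y. Hydroxyl-bearing: S, T, Y.
Aromatic residues here: Tyr17, Tyr20 (2).
Hydroxyl-bearing residues here: Thr2, Ser13, Tyr17, Tyr20, Ser21 (5).
Y is in both groups, so the 2 Y residues must not be double-counted.
Total = 2 + 5 − 2 = 5.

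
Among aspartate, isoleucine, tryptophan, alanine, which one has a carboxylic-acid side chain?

Aspartate (D) and glutamate (E) have carboxylic-acid side chains and are the acidic amino acids.
Of the listed options, only aspartate belongs to this group.

aspartate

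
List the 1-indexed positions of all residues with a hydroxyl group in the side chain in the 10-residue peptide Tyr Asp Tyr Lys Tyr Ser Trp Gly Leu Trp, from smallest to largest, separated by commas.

S, T, and Y are the three residues with a side-chain hydroxyl.
Matching residues: Tyr1, Tyr3, Tyr5, Ser6.

1, 3, 5, 6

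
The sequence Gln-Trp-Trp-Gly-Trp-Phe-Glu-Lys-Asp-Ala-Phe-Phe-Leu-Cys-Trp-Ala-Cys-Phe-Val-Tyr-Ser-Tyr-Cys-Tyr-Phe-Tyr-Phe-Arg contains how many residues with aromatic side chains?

14

The aromatic amino acids are Phe (F, benzyl), Trp (W, indole), and Tyr (Y, phenol).
Matching residues: Trp2, Trp3, Trp5, Phe6, Phe11, Phe12, Trp15, Phe18, Tyr20, Tyr22, Tyr24, Phe25, Tyr26, Phe27.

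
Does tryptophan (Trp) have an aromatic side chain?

Yes

Phenylalanine (F), tryptophan (W), and tyrosine (Y) have aromatic ring side chains.
Tryptophan is in this group.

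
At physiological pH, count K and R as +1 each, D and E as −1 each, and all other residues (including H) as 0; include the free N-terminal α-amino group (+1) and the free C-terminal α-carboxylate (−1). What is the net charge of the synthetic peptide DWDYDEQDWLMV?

Positive (K, R): none → +0.
Negative (D, E): D1, D3, D5, E6, D8 → −5.
The N-terminus (+1) and C-terminus (−1) cancel.
Net charge = (+0) + (−5) = −5.

-5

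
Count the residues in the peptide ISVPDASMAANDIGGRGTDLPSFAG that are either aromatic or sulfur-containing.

Aromatic: F, W, Y. Sulfur-containing: C, M.
Aromatic residues here: F23 (1).
Sulfur-containing residues here: M8 (1).
The two groups share no amino acid, so total = 1 + 1 = 2.

2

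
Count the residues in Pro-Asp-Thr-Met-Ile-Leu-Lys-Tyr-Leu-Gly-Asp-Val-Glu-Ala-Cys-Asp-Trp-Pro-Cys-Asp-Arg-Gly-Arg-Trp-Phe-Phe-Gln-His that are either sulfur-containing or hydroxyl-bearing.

Sulfur-containing: C, M. Hydroxyl-bearing: S, T, Y.
Sulfur-containing residues here: Met4, Cys15, Cys19 (3).
Hydroxyl-bearing residues here: Thr3, Tyr8 (2).
The two groups share no amino acid, so total = 3 + 2 = 5.

5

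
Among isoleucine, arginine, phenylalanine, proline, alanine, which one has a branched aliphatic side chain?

The BCAAs are Val, Leu, and Ile — aliphatic side chains with a branch point.
Of the listed options, only isoleucine belongs to this group.

isoleucine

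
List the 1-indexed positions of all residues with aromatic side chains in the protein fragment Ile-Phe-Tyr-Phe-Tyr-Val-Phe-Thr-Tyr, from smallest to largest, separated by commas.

2, 3, 4, 5, 7, 9

F, W, and Y each carry an aromatic ring on the side chain.
Matching residues: Phe2, Tyr3, Phe4, Tyr5, Phe7, Tyr9.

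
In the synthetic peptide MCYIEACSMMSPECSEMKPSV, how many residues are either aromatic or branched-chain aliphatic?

3

Aromatic: F, W, Y. Branched-chain aliphatic: I, L, V.
Aromatic residues here: Y3 (1).
Branched-chain aliphatic residues here: I4, V21 (2).
The two groups share no amino acid, so total = 1 + 2 = 3.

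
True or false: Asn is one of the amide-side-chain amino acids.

The amide-side-chain residues are Asn (N) and Gln (Q).
Asparagine is in this group.

True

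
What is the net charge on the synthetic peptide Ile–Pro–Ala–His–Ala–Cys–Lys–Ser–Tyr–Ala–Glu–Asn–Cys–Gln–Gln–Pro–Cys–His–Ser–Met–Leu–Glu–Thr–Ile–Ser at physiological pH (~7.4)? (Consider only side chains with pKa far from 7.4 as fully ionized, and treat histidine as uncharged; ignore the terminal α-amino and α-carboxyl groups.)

-1

Near pH 7.4, K and R contribute +1 each, D and E contribute −1 each, and every other side chain (His included, as stated) is uncharged.
Positive (K, R): Lys7 → +1.
Negative (D, E): Glu11, Glu22 → −2.
Net charge = (+1) + (−2) = −1.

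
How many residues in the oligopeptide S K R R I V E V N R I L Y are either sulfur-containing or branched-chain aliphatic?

Sulfur-containing: C, M. Branched-chain aliphatic: I, L, V.
Sulfur-containing residues here: none (0).
Branched-chain aliphatic residues here: I5, V6, V8, I11, L12 (5).
The two groups share no amino acid, so total = 0 + 5 = 5.

5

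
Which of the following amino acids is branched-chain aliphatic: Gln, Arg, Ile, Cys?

V, L, and I make up the branched-chain aliphatic group.
Of the listed options, only Ile belongs to this group.

Ile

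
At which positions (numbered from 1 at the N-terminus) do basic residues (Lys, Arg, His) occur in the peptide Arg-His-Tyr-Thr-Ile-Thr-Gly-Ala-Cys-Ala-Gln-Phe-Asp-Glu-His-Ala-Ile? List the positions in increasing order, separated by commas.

Matching residues: Arg1, His2, His15.

1, 2, 15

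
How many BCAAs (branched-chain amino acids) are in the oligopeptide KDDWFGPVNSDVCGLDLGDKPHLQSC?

The BCAAs are Val, Leu, and Ile — aliphatic side chains with a branch point.
Matching residues: V8, V12, L15, L17, L23.

5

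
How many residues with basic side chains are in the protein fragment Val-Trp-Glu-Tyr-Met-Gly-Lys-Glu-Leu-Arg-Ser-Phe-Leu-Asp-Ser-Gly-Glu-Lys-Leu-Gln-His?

Lysine (K), arginine (R), and histidine (H) have basic, nitrogen-containing side chains.
Matching residues: Lys7, Arg10, Lys18, His21.

4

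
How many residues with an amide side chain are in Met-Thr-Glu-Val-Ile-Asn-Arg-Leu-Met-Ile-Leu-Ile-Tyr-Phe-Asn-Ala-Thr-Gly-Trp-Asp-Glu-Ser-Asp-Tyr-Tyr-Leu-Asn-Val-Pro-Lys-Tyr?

3

Only N (asparagine) and Q (glutamine) carry a side-chain carboxamide.
Matching residues: Asn6, Asn15, Asn27.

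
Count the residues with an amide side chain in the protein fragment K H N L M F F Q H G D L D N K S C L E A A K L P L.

3

Asparagine (N) and glutamine (Q) have uncharged amide side chains.
Matching residues: N3, Q8, N14.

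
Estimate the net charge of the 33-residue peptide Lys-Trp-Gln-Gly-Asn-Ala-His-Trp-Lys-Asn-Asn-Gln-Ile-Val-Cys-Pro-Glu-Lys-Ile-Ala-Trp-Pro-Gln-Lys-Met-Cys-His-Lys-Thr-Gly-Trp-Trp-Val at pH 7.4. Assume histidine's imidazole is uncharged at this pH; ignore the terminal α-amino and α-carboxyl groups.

+4

At pH ~7.4 the Lys and Arg side chains are protonated (+1), the Asp and Glu side chains are deprotonated (−1), and with His taken as neutral all other side chains carry no charge.
Positive (K, R): Lys1, Lys9, Lys18, Lys24, Lys28 → +5.
Negative (D, E): Glu17 → −1.
Net charge = (+5) + (−1) = +4.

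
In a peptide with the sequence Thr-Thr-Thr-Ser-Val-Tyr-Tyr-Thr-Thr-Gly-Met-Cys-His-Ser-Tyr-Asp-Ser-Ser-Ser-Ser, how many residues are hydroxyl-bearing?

14

S, T, and Y are the three residues with a side-chain hydroxyl.
Matching residues: Thr1, Thr2, Thr3, Ser4, Tyr6, Tyr7, Thr8, Thr9, Ser14, Tyr15, Ser17, Ser18, Ser19, Ser20.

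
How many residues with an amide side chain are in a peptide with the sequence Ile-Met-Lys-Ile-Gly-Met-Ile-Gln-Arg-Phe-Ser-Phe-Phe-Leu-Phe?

1

Asparagine (N) and glutamine (Q) have uncharged amide side chains.
Matching residues: Gln8.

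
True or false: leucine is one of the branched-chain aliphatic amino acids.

True

Valine (V), leucine (L), and isoleucine (I) are the branched-chain amino acids.
Leucine is in this group.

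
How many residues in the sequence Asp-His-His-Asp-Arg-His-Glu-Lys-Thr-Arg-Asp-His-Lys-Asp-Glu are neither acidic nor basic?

1

Acidic: D, E. Basic: K, R, H. All other residues are neither.
Matching residues: Thr9.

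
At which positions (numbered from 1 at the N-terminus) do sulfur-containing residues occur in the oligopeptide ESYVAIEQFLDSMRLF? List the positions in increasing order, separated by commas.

13

Only Cys (C) and Met (M) have a sulfur atom in the side chain.
Matching residues: M13.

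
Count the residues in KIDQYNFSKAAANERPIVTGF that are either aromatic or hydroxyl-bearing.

Aromatic: F, W, Y. Hydroxyl-bearing: S, T, Y.
Aromatic residues here: Y5, F7, F21 (3).
Hydroxyl-bearing residues here: Y5, S8, T19 (3).
Y is in both groups, so the 1 Y residue must not be double-counted.
Total = 3 + 3 − 1 = 5.

5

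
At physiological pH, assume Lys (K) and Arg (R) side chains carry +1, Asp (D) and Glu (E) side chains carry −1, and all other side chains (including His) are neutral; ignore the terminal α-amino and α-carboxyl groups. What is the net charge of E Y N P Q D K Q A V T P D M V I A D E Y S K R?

-2

Positive (K, R): K7, K22, R23 → +3.
Negative (D, E): E1, D6, D13, D18, E19 → −5.
Net charge = (+3) + (−5) = −2.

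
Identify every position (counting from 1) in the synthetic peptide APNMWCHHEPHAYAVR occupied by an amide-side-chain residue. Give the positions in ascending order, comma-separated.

3

Matching residues: N3.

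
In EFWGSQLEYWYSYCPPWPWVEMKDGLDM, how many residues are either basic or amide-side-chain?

Basic: H, K, R. Amide-side-chain: N, Q.
Basic residues here: K23 (1).
Amide-side-chain residues here: Q6 (1).
The two groups share no amino acid, so total = 1 + 1 = 2.

2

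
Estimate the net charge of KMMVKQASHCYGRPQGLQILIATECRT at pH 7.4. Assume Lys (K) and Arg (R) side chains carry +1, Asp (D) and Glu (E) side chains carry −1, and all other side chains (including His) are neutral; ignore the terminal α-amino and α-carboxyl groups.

Positive (K, R): K1, K5, R13, R26 → +4.
Negative (D, E): E24 → −1.
Net charge = (+4) + (−1) = +3.

+3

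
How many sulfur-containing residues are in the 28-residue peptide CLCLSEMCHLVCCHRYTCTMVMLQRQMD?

10

The sulfur-bearing residues are cysteine (–SH) and methionine (–S–CH₃).
Matching residues: C1, C3, M7, C8, C12, C13, C18, M20, M22, M27.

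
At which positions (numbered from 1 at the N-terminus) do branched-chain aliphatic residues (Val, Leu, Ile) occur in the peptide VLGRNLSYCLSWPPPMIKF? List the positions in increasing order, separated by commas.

1, 2, 6, 10, 17

Matching residues: V1, L2, L6, L10, I17.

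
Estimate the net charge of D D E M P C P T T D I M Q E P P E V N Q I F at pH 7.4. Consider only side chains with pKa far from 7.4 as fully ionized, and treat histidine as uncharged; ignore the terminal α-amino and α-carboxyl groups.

Near pH 7.4, K and R contribute +1 each, D and E contribute −1 each, and every other side chain (His included, as stated) is uncharged.
Positive (K, R): none → +0.
Negative (D, E): D1, D2, E3, D10, E14, E17 → −6.
Net charge = (+0) + (−6) = −6.

-6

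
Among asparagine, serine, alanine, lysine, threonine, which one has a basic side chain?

lysine

Lysine (K), arginine (R), and histidine (H) have basic, nitrogen-containing side chains.
Of the listed options, only lysine belongs to this group.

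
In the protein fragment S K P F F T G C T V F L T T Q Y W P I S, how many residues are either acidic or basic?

Acidic: D, E. Basic: H, K, R.
Acidic residues here: none (0).
Basic residues here: K2 (1).
The two groups share no amino acid, so total = 0 + 1 = 1.

1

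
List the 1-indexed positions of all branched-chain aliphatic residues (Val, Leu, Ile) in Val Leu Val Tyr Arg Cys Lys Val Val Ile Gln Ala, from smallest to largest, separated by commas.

Matching residues: Val1, Leu2, Val3, Val8, Val9, Ile10.

1, 2, 3, 8, 9, 10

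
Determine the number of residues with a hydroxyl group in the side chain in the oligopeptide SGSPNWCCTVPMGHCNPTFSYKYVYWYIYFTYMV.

Serine (S), threonine (T), and tyrosine (Y) each carry a hydroxyl group on the side chain.
Matching residues: S1, S3, T9, T18, S20, Y21, Y23, Y25, Y27, Y29, T31, Y32.

12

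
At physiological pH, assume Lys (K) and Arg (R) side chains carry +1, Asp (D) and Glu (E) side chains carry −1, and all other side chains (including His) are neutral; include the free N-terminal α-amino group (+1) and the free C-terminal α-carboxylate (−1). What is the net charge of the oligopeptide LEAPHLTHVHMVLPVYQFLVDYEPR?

Positive (K, R): R25 → +1.
Negative (D, E): E2, D21, E23 → −3.
The N-terminus (+1) and C-terminus (−1) cancel.
Net charge = (+1) + (−3) = −2.

-2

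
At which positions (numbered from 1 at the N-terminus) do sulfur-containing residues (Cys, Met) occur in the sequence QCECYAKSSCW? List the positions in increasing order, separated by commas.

2, 4, 10

Matching residues: C2, C4, C10.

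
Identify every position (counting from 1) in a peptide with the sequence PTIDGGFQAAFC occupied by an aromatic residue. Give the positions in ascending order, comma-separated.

7, 11

Matching residues: F7, F11.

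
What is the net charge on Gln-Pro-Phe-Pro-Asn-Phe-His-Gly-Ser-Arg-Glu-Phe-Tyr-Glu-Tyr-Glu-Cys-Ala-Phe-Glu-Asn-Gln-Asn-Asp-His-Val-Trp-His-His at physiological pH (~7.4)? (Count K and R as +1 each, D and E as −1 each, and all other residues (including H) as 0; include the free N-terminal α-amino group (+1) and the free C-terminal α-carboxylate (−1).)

Positive (K, R): Arg10 → +1.
Negative (D, E): Glu11, Glu14, Glu16, Glu20, Asp24 → −5.
The N-terminus (+1) and C-terminus (−1) cancel.
Net charge = (+1) + (−5) = −4.

-4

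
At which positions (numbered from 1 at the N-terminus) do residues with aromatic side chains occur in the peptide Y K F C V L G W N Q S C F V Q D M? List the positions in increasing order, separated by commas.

1, 3, 8, 13

F, W, and Y each carry an aromatic ring on the side chain.
Matching residues: Y1, F3, W8, F13.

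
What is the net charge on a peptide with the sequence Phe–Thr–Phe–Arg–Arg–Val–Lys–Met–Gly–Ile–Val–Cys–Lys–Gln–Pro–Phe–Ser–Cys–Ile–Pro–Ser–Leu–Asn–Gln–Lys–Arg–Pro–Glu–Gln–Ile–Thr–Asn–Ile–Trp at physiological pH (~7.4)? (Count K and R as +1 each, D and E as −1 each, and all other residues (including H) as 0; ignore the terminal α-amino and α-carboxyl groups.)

Positive (K, R): Arg4, Arg5, Lys7, Lys13, Lys25, Arg26 → +6.
Negative (D, E): Glu28 → −1.
Net charge = (+6) + (−1) = +5.

+5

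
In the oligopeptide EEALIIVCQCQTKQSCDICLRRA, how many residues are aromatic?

0

The aromatic amino acids are Phe (F, benzyl), Trp (W, indole), and Tyr (Y, phenol).
None of the 23 residues belong to this group.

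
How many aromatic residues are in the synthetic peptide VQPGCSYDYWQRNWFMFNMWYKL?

8

The aromatic amino acids are Phe (F, benzyl), Trp (W, indole), and Tyr (Y, phenol).
Matching residues: Y7, Y9, W10, W14, F15, F17, W20, Y21.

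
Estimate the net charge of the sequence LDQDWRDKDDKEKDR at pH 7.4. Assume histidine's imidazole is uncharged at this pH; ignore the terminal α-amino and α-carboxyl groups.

Near pH 7.4, K and R contribute +1 each, D and E contribute −1 each, and every other side chain (His included, as stated) is uncharged.
Positive (K, R): R6, K8, K11, K13, R15 → +5.
Negative (D, E): D2, D4, D7, D9, D10, E12, D14 → −7.
Net charge = (+5) + (−7) = −2.

-2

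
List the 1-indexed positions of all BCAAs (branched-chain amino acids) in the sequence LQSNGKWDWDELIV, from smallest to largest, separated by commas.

Valine (V), leucine (L), and isoleucine (I) are the branched-chain amino acids.
Matching residues: L1, L12, I13, V14.

1, 12, 13, 14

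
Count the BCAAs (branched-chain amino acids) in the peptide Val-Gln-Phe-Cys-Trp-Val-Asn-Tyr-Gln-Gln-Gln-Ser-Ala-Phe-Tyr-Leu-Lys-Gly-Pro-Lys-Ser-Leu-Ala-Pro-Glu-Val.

5

The BCAAs are Val, Leu, and Ile — aliphatic side chains with a branch point.
Matching residues: Val1, Val6, Leu16, Leu22, Val26.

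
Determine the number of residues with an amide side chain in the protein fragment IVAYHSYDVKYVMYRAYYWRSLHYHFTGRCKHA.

0

Asparagine (N) and glutamine (Q) have uncharged amide side chains.
None of the 33 residues belong to this group.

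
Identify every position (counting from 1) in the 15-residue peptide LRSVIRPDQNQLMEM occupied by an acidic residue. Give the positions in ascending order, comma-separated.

Only D (aspartate) and E (glutamate) carry a side-chain carboxylic acid.
Matching residues: D8, E14.

8, 14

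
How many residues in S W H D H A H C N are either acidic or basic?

4

Acidic: D, E. Basic: H, K, R.
Acidic residues here: D4 (1).
Basic residues here: H3, H5, H7 (3).
The two groups share no amino acid, so total = 1 + 3 = 4.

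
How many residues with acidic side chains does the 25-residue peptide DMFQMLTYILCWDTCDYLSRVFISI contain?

3

Only D (aspartate) and E (glutamate) carry a side-chain carboxylic acid.
Matching residues: D1, D13, D16.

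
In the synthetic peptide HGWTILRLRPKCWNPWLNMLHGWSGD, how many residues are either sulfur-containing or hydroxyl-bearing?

Sulfur-containing: C, M. Hydroxyl-bearing: S, T, Y.
Sulfur-containing residues here: C12, M19 (2).
Hydroxyl-bearing residues here: T4, S24 (2).
The two groups share no amino acid, so total = 2 + 2 = 4.

4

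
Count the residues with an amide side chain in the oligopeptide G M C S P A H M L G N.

Asparagine (N) and glutamine (Q) have uncharged amide side chains.
Matching residues: N11.

1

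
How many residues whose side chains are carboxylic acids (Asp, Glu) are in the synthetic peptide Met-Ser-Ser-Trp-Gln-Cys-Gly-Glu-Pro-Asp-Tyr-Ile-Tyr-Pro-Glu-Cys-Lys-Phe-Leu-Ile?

Matching residues: Glu8, Asp10, Glu15.

3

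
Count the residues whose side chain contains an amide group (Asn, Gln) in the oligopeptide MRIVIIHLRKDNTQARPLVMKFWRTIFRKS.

Matching residues: N12, Q14.

2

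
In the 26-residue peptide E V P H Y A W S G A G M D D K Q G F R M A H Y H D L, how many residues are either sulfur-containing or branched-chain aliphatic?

4

Sulfur-containing: C, M. Branched-chain aliphatic: I, L, V.
Sulfur-containing residues here: M12, M20 (2).
Branched-chain aliphatic residues here: V2, L26 (2).
The two groups share no amino acid, so total = 2 + 2 = 4.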